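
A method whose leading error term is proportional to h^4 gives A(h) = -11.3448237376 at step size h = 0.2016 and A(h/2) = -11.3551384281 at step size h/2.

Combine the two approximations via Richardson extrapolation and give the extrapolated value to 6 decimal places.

-11.355826

Leading term ∝ h^4; use weight 16 = 2^4.
Numerator 16×A(h/2) − A(h) = 16×(-11.3551384281) − (-11.3448237376) = -170.3373911120
R = (-170.3373911120)/15 = -11.3558260741
Correction |R − A(h/2)| = 6.876e-04; gap |A(h/2) − A(h)| = 1.031e-02.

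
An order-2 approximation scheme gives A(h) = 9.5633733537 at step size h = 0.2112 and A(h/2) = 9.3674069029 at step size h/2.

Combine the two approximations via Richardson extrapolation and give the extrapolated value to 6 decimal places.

Leading term ∝ h^2; use weight 4 = 2^2.
4*9.3674069029 = 37.4696276116; subtract 9.5633733537 → 27.9062542579
Divide by 2^2 − 1 = 3.
27.9062542579 ÷ 3 = 9.3020847526
Correction |R − A(h/2)| = 6.532e-02; gap |A(h/2) − A(h)| = 1.960e-01.

9.302085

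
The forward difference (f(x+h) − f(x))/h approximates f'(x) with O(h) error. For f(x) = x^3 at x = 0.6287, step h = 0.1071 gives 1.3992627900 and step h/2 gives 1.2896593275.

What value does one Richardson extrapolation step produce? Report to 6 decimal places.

1.180056

r = 1, so 2^r = 2.
2×1.2896593275 = 2.5793186550; subtract 1.3992627900 → 1.1800558650
Divide by 2^1 − 1 = 1.
Extrapolated: 1.1800558650 / 1 = 1.1800558650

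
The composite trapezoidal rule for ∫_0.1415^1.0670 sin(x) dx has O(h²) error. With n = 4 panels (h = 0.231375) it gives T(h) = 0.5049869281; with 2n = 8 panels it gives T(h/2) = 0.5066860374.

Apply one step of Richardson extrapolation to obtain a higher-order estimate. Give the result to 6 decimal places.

Error is O(h^2); halving h shrinks it by 2^2 = 4.
Numerator 4 × A(h/2) − A(h) = 4 × 0.5066860374 − 0.5049869281 = 1.5217572215
1.5217572215 ÷ 3 = 0.5072524072

0.507252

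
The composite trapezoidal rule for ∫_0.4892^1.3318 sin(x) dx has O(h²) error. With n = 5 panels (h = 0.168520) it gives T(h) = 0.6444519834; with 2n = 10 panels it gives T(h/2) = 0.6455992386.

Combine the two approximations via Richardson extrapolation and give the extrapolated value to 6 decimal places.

0.645982

Leading term ∝ h^2; use weight 4 = 2^2.
Top: 4(0.6455992386) − (0.6444519834) = 1.9379449710
Denominator 4 − 1 = 3.
So the Richardson estimate is 0.6459816570.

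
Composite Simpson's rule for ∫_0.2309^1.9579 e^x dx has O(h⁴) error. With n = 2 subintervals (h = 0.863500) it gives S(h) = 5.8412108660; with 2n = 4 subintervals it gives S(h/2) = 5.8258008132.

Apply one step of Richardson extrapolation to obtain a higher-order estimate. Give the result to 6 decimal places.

Leading term ∝ h^4; use weight 16 = 2^4.
Numerator 16·A(h/2) − A(h) = 16·5.8258008132 − 5.8412108660 = 87.3716021452
Divide by 2^4 − 1 = 15.
So the Richardson estimate is 5.8247734763.

5.824773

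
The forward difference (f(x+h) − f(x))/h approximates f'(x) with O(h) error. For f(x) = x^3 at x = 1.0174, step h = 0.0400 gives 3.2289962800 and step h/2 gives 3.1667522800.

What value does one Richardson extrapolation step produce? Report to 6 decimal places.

With r = 1 the leading error scales as h^1, so the weight is 2^1 = 2.
2 × 3.1667522800 = 6.3335045600; subtract 3.2289962800 → 3.1045082800
R = 3.1045082800/1 = 3.1045082800

3.104508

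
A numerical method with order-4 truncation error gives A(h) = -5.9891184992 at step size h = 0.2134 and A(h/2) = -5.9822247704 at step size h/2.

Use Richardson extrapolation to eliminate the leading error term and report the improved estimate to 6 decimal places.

Method order is 4; weight 2^4 = 16.
2^4 × A(h/2) = -95.7155963264; minus A(h) gives -89.7264778272.
(-89.7264778272) ÷ 15 = -5.9817651885

-5.981765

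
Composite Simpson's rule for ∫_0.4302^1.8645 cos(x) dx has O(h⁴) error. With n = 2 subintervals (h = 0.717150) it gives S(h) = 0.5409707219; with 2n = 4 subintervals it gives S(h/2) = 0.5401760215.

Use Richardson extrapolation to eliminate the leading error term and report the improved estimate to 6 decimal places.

The method has order 4: 2^4 = 16.
A(h/2) − A(h) = 0.5401760215 − 0.5409707219 = -0.0007947004
Correction (A(h/2) − A(h))/(16 − 1) = (-0.0007947004)/15 = -0.0000529800
R = A(h/2) + (A(h/2) − A(h))/15 = 0.5401760215 − 0.0000529800 = 0.5401230415

0.540123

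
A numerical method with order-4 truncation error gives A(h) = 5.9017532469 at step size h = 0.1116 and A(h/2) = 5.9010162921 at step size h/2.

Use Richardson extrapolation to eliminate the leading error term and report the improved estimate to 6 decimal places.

Method order is 4; weight 2^4 = 16.
Weighted: 94.4162606736 − 5.9017532469 = 88.5145074267
Extrapolated: 88.5145074267 / 15 = 5.9009671618

5.900967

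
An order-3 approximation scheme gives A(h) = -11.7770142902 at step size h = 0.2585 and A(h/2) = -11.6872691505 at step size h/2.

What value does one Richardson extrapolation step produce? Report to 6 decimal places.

-11.674448

r = 3, so 2^r = 8.
8 × (-11.6872691505) = -93.4981532040; (-93.4981532040) − (-11.7770142902) = -81.7211389138
(-81.7211389138) ÷ 7 = -11.6744484163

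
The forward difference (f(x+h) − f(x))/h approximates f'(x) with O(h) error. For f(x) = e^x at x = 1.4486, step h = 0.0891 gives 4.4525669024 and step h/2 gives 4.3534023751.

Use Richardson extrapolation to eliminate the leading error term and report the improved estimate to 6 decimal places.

Order 1 gives 2^r = 2 and 2^r − 1 = 1.
2^1 × A(h/2) = 8.7068047502; minus A(h) gives 4.2542378478.
Extrapolated: 4.2542378478 / 1 = 4.2542378478

4.254238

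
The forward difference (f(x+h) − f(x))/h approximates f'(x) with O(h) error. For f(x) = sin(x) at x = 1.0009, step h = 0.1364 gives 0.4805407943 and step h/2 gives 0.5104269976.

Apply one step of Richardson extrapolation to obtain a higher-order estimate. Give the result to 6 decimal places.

0.540313

r = 1, so 2^r = 2.
Top: 2(0.5104269976) − (0.4805407943) = 0.5403132009
Denominator 2 − 1 = 1.
(2×0.5104269976 − 0.4805407943)/(2 − 1) = 0.5403132009
Shift from A(h/2): +0.0298862033.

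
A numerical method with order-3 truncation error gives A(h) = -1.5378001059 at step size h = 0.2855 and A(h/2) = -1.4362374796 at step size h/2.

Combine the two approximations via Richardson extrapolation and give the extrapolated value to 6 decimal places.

Error is O(h^3); halving h shrinks it by 2^3 = 8.
Numerator 8×A(h/2) − A(h) = 8×(-1.4362374796) − (-1.5378001059) = -9.9520997309
R = (-9.9520997309)/7 = -1.4217285330
Gap between inputs: 1.016e-01; correction applied: +0.0145089466.

-1.421729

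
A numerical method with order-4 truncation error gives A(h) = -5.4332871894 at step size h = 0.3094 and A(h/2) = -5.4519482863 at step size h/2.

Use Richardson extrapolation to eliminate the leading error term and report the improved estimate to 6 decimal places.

-5.453192

Method order is 4; weight 2^4 = 16.
Numerator 16*A(h/2) − A(h) = 16*(-5.4519482863) − (-5.4332871894) = -81.7978853914
R = (-81.7978853914)/15 = -5.4531923594
Correction |R − A(h/2)| = 1.244e-03; gap |A(h/2) − A(h)| = 1.866e-02.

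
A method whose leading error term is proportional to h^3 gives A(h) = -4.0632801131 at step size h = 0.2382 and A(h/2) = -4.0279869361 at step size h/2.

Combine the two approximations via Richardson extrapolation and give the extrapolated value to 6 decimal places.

The method has order 3: 2^3 = 8.
Numerator 8 × A(h/2) − A(h) = 8 × (-4.0279869361) − (-4.0632801131) = -28.1606153757
(8 × (-4.0279869361) − (-4.0632801131))/(8 − 1) = -4.0229450537

-4.022945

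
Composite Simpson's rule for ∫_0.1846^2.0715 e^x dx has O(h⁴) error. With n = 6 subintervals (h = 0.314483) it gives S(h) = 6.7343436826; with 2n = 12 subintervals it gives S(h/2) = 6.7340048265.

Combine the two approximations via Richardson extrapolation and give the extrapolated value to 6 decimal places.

Method order is 4; weight 2^4 = 16.
Weighted: 107.7440772240 − 6.7343436826 = 101.0097335414
Extrapolated: 101.0097335414 / 15 = 6.7339822361

6.733982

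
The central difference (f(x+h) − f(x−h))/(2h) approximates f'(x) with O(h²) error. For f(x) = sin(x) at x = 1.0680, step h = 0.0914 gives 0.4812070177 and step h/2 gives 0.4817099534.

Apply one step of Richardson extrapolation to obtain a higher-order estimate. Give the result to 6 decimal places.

0.481878

Order 2 gives 2^r = 4 and 2^r − 1 = 3.
A(h/2) − A(h) = 0.4817099534 − 0.4812070177 = 0.0005029357
Correction (A(h/2) − A(h))/(4 − 1) = 0.0005029357/3 = 0.0001676452
R = A(h/2) + (A(h/2) − A(h))/3 = 0.4817099534 + 0.0001676452 = 0.4818775986
Shift from A(h/2): +0.0001676452.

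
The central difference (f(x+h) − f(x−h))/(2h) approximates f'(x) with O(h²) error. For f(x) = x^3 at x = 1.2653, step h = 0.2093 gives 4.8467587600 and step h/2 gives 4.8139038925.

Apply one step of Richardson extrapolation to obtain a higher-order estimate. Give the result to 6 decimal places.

Error is O(h^2); halving h shrinks it by 2^2 = 4.
A(h/2) − A(h) = 4.8139038925 − 4.8467587600 = -0.0328548675
Correction (A(h/2) − A(h))/(4 − 1) = (-0.0328548675)/3 = -0.0109516225
R = A(h/2) + (A(h/2) − A(h))/3 = 4.8139038925 − 0.0109516225 = 4.8029522700
Gap between inputs: 3.285e-02; correction applied: −0.0109516225.

4.802952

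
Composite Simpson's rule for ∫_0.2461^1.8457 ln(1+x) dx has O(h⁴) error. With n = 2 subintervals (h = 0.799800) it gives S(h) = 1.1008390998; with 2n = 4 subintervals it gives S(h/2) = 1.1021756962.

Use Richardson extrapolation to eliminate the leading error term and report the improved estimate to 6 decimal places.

1.102265

Leading term ∝ h^4; use weight 16 = 2^4.
Difference of the inputs: 1.1021756962 − 1.1008390998 = 0.0013365964
Divide by 2^4 − 1 = 15: 0.0013365964/15 = 0.0000891064
R = 1.1021756962 + 0.0000891064 = 1.1022648026
Shift from A(h/2): +0.0000891064.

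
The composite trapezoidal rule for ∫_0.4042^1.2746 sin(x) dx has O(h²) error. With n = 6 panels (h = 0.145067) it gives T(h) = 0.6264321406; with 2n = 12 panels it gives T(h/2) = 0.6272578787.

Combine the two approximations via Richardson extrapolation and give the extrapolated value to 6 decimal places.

0.627533

With r = 2 the leading error scales as h^2, so the weight is 2^2 = 4.
A(h/2) − A(h) = 0.6272578787 − 0.6264321406 = 0.0008257381
Divide by 2^2 − 1 = 3: 0.0008257381/3 = 0.0002752460
R = A(h/2) + (A(h/2) − A(h))/3 = 0.6272578787 + 0.0002752460 = 0.6275331247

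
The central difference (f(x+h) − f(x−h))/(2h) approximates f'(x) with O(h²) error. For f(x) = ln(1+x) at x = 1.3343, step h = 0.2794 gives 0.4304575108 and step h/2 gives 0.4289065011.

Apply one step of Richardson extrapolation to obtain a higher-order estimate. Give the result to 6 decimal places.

r = 2, so 2^r = 4.
4*0.4289065011 = 1.7156260044; subtract 0.4304575108 → 1.2851684936
(4*0.4289065011 − 0.4304575108)/(4 − 1) = 0.4283894979

0.428389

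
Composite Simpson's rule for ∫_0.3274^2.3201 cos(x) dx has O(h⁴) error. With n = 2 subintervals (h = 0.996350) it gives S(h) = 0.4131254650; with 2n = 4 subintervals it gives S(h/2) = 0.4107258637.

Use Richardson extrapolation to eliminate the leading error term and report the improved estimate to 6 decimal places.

Error is O(h^4); halving h shrinks it by 2^4 = 16.
16·0.4107258637 − 0.4131254650 = 6.1584883542
Extrapolated: 6.1584883542 / 15 = 0.4105658903

0.410566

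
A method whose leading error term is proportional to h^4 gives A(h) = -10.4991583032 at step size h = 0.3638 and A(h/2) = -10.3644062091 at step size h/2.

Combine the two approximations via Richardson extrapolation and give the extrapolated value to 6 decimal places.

Leading term ∝ h^4; use weight 16 = 2^4.
16·(-10.3644062091) = -165.8304993456; subtract (-10.4991583032) → -155.3313410424
Divide by 2^4 − 1 = 15.
Result: -10.3554227362
Correction |R − A(h/2)| = 8.983e-03; gap |A(h/2) − A(h)| = 1.348e-01.

-10.355423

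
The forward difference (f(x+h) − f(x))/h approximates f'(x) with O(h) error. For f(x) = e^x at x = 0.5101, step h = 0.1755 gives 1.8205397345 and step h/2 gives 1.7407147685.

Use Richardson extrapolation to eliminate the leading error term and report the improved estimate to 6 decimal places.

The method has order 1: 2^1 = 2.
Difference of the inputs: 1.7407147685 − 1.8205397345 = -0.0798249660
Divide by 2^1 − 1 = 1: (-0.0798249660)/1 = -0.0798249660
R = A(h/2) + (A(h/2) − A(h))/1 = 1.7407147685 − 0.0798249660 = 1.6608898025

1.660890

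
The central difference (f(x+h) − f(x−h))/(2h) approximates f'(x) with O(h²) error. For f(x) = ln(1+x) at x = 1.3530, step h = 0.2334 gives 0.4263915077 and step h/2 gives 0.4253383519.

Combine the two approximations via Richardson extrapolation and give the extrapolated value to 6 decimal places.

0.424987

With r = 2 the leading error scales as h^2, so the weight is 2^2 = 4.
Top: 4(0.4253383519) − (0.4263915077) = 1.2749618999
R = 1.2749618999/3 = 0.4249873000
Correction |R − A(h/2)| = 3.511e-04; gap |A(h/2) − A(h)| = 1.053e-03.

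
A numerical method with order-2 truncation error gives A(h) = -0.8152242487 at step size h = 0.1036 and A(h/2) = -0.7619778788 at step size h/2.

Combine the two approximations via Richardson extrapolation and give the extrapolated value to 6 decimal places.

-0.744229

With r = 2 the leading error scales as h^2, so the weight is 2^2 = 4.
4·(-0.7619778788) = -3.0479115152; (-3.0479115152) − (-0.8152242487) = -2.2326872665
Denominator 4 − 1 = 3.
Result: -0.7442290888
Shift from A(h/2): +0.0177487900.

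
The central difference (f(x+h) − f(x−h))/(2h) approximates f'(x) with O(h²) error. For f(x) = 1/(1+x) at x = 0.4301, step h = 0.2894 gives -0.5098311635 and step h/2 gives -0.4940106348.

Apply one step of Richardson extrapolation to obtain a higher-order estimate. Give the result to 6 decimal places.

r = 2: numerator weight 4, denominator 3.
Weighted: (-1.9760425392) − (-0.5098311635) = -1.4662113757
Divide by 2^2 − 1 = 3.
R = (-1.4662113757)/3 = -0.4887371252

-0.488737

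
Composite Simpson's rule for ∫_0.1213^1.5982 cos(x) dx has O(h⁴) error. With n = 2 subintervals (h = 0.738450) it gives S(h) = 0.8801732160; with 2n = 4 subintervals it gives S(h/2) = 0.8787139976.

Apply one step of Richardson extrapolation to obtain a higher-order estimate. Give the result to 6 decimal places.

0.878617

Leading term ∝ h^4; use weight 16 = 2^4.
16·0.8787139976 = 14.0594239616; 14.0594239616 − 0.8801732160 = 13.1792507456
Extrapolated: 13.1792507456 / 15 = 0.8786167164
Correction |R − A(h/2)| = 9.728e-05; gap |A(h/2) − A(h)| = 1.459e-03.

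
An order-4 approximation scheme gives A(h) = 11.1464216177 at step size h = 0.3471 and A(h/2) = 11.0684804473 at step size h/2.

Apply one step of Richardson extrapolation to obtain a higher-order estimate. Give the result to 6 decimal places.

11.063284

Leading term ∝ h^4; use weight 16 = 2^4.
2^4*A(h/2) = 177.0956871568; minus A(h) gives 165.9492655391.
Denominator 16 − 1 = 15.
Result: 11.0632843693
Correction |R − A(h/2)| = 5.196e-03; gap |A(h/2) − A(h)| = 7.794e-02.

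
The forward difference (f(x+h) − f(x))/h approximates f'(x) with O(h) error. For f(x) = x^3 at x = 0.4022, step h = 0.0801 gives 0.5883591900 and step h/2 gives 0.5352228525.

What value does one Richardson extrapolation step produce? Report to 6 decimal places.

0.482087

Method order is 1; weight 2^1 = 2.
2·0.5352228525 = 1.0704457050; 1.0704457050 − 0.5883591900 = 0.4820865150
0.4820865150 ÷ 1 = 0.4820865150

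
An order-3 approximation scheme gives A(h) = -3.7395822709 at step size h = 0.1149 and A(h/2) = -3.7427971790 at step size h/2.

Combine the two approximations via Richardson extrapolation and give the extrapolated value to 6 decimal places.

-3.743256

With r = 3 the leading error scales as h^3, so the weight is 2^3 = 8.
8×(-3.7427971790) = -29.9423774320; subtract (-3.7395822709) → -26.2027951611
Denominator 8 − 1 = 7.
Result: -3.7432564516
Shift from A(h/2): −0.0004592726.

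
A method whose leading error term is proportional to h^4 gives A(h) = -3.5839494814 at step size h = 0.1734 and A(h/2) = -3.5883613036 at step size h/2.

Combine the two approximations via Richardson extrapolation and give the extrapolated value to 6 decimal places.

r = 4, so 2^r = 16.
16·(-3.5883613036) = -57.4137808576; subtract (-3.5839494814) → -53.8298313762
R = (-53.8298313762)/15 = -3.5886554251

-3.588655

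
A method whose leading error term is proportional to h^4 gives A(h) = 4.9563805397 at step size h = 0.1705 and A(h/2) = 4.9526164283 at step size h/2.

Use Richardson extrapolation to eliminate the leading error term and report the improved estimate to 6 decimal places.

4.952365

r = 4: numerator weight 16, denominator 15.
Numerator 16*A(h/2) − A(h) = 16*4.9526164283 − 4.9563805397 = 74.2854823131
(16*4.9526164283 − 4.9563805397)/(16 − 1) = 4.9523654875
Correction |R − A(h/2)| = 2.509e-04; gap |A(h/2) − A(h)| = 3.764e-03.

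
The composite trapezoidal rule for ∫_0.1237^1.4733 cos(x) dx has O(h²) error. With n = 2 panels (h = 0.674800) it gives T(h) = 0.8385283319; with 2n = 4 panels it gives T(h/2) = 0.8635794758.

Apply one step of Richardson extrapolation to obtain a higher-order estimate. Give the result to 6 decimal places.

r = 2: numerator weight 4, denominator 3.
Numerator 4·A(h/2) − A(h) = 4·0.8635794758 − 0.8385283319 = 2.6157895713
Divide by 2^2 − 1 = 3.
2.6157895713 ÷ 3 = 0.8719298571

0.871930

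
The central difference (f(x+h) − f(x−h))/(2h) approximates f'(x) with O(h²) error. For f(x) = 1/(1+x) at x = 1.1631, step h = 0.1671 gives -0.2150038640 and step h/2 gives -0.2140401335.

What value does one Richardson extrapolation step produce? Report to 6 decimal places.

-0.213719

Leading term ∝ h^2; use weight 4 = 2^2.
Weighted: (-0.8561605340) − (-0.2150038640) = -0.6411566700
Divide by 2^2 − 1 = 3.
R = (-0.6411566700)/3 = -0.2137188900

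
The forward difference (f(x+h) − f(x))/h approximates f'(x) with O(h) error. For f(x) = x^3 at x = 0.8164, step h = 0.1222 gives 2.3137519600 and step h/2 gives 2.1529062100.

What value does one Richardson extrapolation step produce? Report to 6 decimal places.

The method has order 1: 2^1 = 2.
2^1·A(h/2) = 4.3058124200; minus A(h) gives 1.9920604600.
(2·2.1529062100 − 2.3137519600)/(2 − 1) = 1.9920604600

1.992060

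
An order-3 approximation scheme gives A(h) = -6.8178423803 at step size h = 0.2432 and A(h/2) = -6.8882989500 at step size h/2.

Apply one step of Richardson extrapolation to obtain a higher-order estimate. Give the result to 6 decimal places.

-6.898364

Error is O(h^3); halving h shrinks it by 2^3 = 8.
8 × (-6.8882989500) = -55.1063916000; subtract (-6.8178423803) → -48.2885492197
Divide by 2^3 − 1 = 7.
Result: -6.8983641742
Gap between inputs: 7.046e-02; correction applied: −0.0100652242.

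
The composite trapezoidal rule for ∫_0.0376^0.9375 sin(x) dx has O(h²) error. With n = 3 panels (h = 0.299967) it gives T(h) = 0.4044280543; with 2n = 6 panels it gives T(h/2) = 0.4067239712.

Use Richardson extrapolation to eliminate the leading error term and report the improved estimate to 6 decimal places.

0.407489

Order 2 gives 2^r = 4 and 2^r − 1 = 3.
4*0.4067239712 − 0.4044280543 = 1.2224678305
Divide by 2^2 − 1 = 3.
R = 1.2224678305/3 = 0.4074892768
Correction |R − A(h/2)| = 7.653e-04; gap |A(h/2) − A(h)| = 2.296e-03.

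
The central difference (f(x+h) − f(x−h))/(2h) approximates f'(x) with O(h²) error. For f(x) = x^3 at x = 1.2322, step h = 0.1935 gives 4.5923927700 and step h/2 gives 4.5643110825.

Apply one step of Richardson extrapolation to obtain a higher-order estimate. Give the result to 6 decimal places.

4.554951

Order 2 gives 2^r = 4 and 2^r − 1 = 3.
Top: 4(4.5643110825) − (4.5923927700) = 13.6648515600
13.6648515600 ÷ 3 = 4.5549505200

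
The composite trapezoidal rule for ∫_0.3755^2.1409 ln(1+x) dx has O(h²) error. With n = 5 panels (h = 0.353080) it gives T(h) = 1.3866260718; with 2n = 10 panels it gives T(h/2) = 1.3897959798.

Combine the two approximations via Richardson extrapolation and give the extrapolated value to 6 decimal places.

1.390853

r = 2, so 2^r = 4.
4×1.3897959798 = 5.5591839192; 5.5591839192 − 1.3866260718 = 4.1725578474
Extrapolated: 4.1725578474 / 3 = 1.3908526158
Shift from A(h/2): +0.0010566360.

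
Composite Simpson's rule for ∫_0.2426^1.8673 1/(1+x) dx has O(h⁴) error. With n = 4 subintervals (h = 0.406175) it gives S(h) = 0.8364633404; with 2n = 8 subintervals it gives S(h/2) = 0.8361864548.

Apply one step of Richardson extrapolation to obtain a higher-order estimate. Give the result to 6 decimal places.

r = 4, so 2^r = 16.
16·0.8361864548 = 13.3789832768; 13.3789832768 − 0.8364633404 = 12.5425199364
Divide by 2^4 − 1 = 15.
(16·0.8361864548 − 0.8364633404)/(16 − 1) = 0.8361679958

0.836168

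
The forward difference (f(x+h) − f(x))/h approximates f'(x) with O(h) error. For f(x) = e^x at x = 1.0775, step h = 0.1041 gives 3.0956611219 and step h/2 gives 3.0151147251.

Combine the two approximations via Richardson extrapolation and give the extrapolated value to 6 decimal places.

Order 1 gives 2^r = 2 and 2^r − 1 = 1.
2×3.0151147251 − 3.0956611219 = 2.9345683283
2.9345683283 ÷ 1 = 2.9345683283

2.934568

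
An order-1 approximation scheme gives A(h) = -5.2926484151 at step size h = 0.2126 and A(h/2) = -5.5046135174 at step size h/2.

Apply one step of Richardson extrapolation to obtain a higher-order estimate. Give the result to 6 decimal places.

The method has order 1: 2^1 = 2.
Numerator 2*A(h/2) − A(h) = 2*(-5.5046135174) − (-5.2926484151) = -5.7165786197
R = (-5.7165786197)/1 = -5.7165786197

-5.716579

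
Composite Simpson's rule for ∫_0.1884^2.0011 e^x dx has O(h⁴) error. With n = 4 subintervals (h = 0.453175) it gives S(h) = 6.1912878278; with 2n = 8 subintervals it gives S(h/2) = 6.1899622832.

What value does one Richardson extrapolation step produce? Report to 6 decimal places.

r = 4, so 2^r = 16.
16 × 6.1899622832 = 99.0393965312; subtract 6.1912878278 → 92.8481087034
(16 × 6.1899622832 − 6.1912878278)/(16 − 1) = 6.1898739136

6.189874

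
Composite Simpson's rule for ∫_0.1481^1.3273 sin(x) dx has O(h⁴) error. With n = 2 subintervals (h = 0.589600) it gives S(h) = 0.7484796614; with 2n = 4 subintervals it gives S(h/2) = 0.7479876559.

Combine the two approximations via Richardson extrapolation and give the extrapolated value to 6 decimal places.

0.747955

Leading term ∝ h^4; use weight 16 = 2^4.
2^4*A(h/2) = 11.9678024944; minus A(h) gives 11.2193228330.
Denominator 16 − 1 = 15.
(16*0.7479876559 − 0.7484796614)/(16 − 1) = 0.7479548555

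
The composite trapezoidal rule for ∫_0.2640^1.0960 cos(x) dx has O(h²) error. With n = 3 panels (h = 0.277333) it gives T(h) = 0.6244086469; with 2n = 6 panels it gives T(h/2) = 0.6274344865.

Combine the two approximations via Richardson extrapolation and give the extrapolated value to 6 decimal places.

With r = 2 the leading error scales as h^2, so the weight is 2^2 = 4.
4 × 0.6274344865 = 2.5097379460; 2.5097379460 − 0.6244086469 = 1.8853292991
Divide by 2^2 − 1 = 3.
1.8853292991 ÷ 3 = 0.6284430997
Shift from A(h/2): +0.0010086132.

0.628443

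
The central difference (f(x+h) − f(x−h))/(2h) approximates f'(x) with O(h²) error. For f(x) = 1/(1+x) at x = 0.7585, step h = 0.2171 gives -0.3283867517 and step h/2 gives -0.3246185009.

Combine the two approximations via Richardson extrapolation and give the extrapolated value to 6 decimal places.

-0.323362

The method has order 2: 2^2 = 4.
4·(-0.3246185009) − (-0.3283867517) = -0.9700872519
R = (-0.9700872519)/3 = -0.3233624173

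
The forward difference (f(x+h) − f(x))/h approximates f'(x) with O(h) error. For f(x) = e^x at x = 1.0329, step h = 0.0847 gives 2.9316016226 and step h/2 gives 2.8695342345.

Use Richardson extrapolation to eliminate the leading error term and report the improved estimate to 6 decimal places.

The method has order 1: 2^1 = 2.
Difference of the inputs: 2.8695342345 − 2.9316016226 = -0.0620673881
Correction (A(h/2) − A(h))/(2 − 1) = (-0.0620673881)/1 = -0.0620673881
R = 2.8695342345 − 0.0620673881 = 2.8074668464
Correction |R − A(h/2)| = 6.207e-02; gap |A(h/2) − A(h)| = 6.207e-02.

2.807467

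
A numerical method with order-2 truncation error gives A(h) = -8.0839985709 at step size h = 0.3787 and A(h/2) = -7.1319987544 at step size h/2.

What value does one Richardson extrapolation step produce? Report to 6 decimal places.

Leading term ∝ h^2; use weight 4 = 2^2.
Weighted: (-28.5279950176) − (-8.0839985709) = -20.4439964467
(4 × (-7.1319987544) − (-8.0839985709))/(4 − 1) = -6.8146654822
Correction |R − A(h/2)| = 3.173e-01; gap |A(h/2) − A(h)| = 9.520e-01.

-6.814665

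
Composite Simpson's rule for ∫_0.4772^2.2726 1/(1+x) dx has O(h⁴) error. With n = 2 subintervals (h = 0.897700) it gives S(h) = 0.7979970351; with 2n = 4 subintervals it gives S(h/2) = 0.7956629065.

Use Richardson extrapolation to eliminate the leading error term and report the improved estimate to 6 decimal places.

0.795507

Method order is 4; weight 2^4 = 16.
Weighted: 12.7306065040 − 0.7979970351 = 11.9326094689
Denominator 16 − 1 = 15.
Result: 0.7955072979
Correction |R − A(h/2)| = 1.556e-04; gap |A(h/2) − A(h)| = 2.334e-03.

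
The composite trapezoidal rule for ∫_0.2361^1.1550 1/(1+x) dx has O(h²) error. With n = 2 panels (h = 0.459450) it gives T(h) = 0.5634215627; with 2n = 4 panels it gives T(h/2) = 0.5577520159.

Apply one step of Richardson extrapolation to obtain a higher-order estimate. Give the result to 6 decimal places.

0.555862

r = 2: numerator weight 4, denominator 3.
4×0.5577520159 = 2.2310080636; subtract 0.5634215627 → 1.6675865009
Extrapolated: 1.6675865009 / 3 = 0.5558621670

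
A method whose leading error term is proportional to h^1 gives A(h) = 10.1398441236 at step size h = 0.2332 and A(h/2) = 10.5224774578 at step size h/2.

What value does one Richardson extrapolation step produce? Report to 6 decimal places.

r = 1, so 2^r = 2.
Top: 2(10.5224774578) − (10.1398441236) = 10.9051107920
10.9051107920 ÷ 1 = 10.9051107920

10.905111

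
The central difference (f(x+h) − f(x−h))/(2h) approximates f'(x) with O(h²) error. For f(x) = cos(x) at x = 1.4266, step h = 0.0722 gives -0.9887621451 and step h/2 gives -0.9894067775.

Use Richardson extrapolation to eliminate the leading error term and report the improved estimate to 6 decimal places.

-0.989622

r = 2, so 2^r = 4.
4×(-0.9894067775) − (-0.9887621451) = -2.9688649649
Extrapolated: (-2.9688649649) / 3 = -0.9896216550
Correction |R − A(h/2)| = 2.149e-04; gap |A(h/2) − A(h)| = 6.446e-04.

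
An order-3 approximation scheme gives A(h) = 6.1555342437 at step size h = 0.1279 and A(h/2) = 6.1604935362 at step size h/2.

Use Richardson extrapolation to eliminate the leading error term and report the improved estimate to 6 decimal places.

The method has order 3: 2^3 = 8.
8*6.1604935362 = 49.2839482896; subtract 6.1555342437 → 43.1284140459
Denominator 8 − 1 = 7.
So the Richardson estimate is 6.1612020066.

6.161202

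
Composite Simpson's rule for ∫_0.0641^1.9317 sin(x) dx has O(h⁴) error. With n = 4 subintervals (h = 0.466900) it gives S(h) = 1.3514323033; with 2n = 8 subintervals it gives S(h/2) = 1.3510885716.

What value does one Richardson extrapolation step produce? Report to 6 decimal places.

With r = 4 the leading error scales as h^4, so the weight is 2^4 = 16.
16×1.3510885716 = 21.6174171456; subtract 1.3514323033 → 20.2659848423
(16×1.3510885716 − 1.3514323033)/(16 − 1) = 1.3510656562
Correction |R − A(h/2)| = 2.292e-05; gap |A(h/2) − A(h)| = 3.437e-04.

1.351066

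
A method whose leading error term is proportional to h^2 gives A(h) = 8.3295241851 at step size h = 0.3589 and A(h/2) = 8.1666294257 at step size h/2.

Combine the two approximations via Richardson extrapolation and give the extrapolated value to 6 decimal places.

8.112331

r = 2, so 2^r = 4.
4 × 8.1666294257 = 32.6665177028; subtract 8.3295241851 → 24.3369935177
(4 × 8.1666294257 − 8.3295241851)/(4 − 1) = 8.1123311726
Correction |R − A(h/2)| = 5.430e-02; gap |A(h/2) − A(h)| = 1.629e-01.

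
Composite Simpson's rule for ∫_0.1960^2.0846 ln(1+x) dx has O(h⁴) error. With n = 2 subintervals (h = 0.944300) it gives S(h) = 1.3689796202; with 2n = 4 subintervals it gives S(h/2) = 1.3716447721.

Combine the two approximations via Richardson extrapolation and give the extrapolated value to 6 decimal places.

Leading term ∝ h^4; use weight 16 = 2^4.
Numerator 16×A(h/2) − A(h) = 16×1.3716447721 − 1.3689796202 = 20.5773367334
Extrapolated: 20.5773367334 / 15 = 1.3718224489
Shift from A(h/2): +0.0001776768.

1.371822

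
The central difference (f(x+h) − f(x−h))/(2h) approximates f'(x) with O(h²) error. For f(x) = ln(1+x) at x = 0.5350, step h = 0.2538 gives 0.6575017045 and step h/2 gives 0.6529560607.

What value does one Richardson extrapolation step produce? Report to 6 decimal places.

0.651441

r = 2: numerator weight 4, denominator 3.
4*0.6529560607 = 2.6118242428; 2.6118242428 − 0.6575017045 = 1.9543225383
Divide by 2^2 − 1 = 3.
(4*0.6529560607 − 0.6575017045)/(4 − 1) = 0.6514408461
Shift from A(h/2): −0.0015152146.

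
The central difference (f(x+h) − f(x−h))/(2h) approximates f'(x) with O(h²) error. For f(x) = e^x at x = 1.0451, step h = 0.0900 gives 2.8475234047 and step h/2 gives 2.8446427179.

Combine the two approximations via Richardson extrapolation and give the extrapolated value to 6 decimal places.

2.843682

With r = 2 the leading error scales as h^2, so the weight is 2^2 = 4.
4·2.8446427179 = 11.3785708716; subtract 2.8475234047 → 8.5310474669
Extrapolated: 8.5310474669 / 3 = 2.8436824890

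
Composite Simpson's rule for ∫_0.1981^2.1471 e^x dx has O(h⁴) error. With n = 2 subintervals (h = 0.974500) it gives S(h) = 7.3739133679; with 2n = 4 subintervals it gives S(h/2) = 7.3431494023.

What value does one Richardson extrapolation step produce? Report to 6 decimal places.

Method order is 4; weight 2^4 = 16.
2^4*A(h/2) = 117.4903904368; minus A(h) gives 110.1164770689.
Denominator 16 − 1 = 15.
Result: 7.3410984713
Correction |R − A(h/2)| = 2.051e-03; gap |A(h/2) − A(h)| = 3.076e-02.

7.341098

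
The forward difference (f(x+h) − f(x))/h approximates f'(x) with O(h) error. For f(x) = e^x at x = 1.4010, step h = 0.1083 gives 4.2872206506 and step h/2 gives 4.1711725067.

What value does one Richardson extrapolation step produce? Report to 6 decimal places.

4.055124

With r = 1 the leading error scales as h^1, so the weight is 2^1 = 2.
2^1·A(h/2) = 8.3423450134; minus A(h) gives 4.0551243628.
4.0551243628 ÷ 1 = 4.0551243628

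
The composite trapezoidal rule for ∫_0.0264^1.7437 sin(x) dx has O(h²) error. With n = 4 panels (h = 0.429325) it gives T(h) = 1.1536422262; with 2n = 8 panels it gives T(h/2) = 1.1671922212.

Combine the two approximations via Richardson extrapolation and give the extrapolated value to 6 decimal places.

Error is O(h^2); halving h shrinks it by 2^2 = 4.
Weighted: 4.6687688848 − 1.1536422262 = 3.5151266586
Divide by 2^2 − 1 = 3.
So the Richardson estimate is 1.1717088862.

1.171709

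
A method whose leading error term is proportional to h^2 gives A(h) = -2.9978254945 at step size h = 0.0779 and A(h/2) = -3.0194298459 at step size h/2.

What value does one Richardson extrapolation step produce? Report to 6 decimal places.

Order 2 gives 2^r = 4 and 2^r − 1 = 3.
Top: 4(-3.0194298459) − (-2.9978254945) = -9.0798938891
Denominator 4 − 1 = 3.
(-9.0798938891) ÷ 3 = -3.0266312964
Shift from A(h/2): −0.0072014505.

-3.026631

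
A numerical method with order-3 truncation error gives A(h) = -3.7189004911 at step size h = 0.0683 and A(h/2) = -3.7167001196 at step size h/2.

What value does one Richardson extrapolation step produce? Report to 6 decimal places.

-3.716386

The method has order 3: 2^3 = 8.
A(h/2) − A(h) = -3.7167001196 − (-3.7189004911) = 0.0022003715
Divide by 2^3 − 1 = 7: 0.0022003715/7 = 0.0003143388
R = A(h/2) + (A(h/2) − A(h))/7 = -3.7167001196 + 0.0003143388 = -3.7163857808
Gap between inputs: 2.200e-03; correction applied: +0.0003143388.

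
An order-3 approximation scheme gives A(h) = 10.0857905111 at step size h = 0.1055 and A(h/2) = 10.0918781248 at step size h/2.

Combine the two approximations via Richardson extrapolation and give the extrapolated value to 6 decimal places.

10.092748

Method order is 3; weight 2^3 = 8.
Top: 8(10.0918781248) − (10.0857905111) = 70.6492344873
Divide by 2^3 − 1 = 7.
70.6492344873 ÷ 7 = 10.0927477839
Correction |R − A(h/2)| = 8.697e-04; gap |A(h/2) − A(h)| = 6.088e-03.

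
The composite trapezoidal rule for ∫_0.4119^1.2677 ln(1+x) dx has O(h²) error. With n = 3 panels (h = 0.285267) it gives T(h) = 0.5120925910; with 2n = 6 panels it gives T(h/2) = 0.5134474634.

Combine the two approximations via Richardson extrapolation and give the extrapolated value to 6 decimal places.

0.513899

The method has order 2: 2^2 = 4.
Difference of the inputs: 0.5134474634 − 0.5120925910 = 0.0013548724
Divide by 2^2 − 1 = 3: 0.0013548724/3 = 0.0004516241
R = 0.5134474634 + 0.0004516241 = 0.5138990875
Gap between inputs: 1.355e-03; correction applied: +0.0004516241.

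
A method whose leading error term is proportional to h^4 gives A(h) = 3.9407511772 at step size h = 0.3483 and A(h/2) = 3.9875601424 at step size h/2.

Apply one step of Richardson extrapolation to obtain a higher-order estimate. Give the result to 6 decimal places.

3.990681

r = 4: numerator weight 16, denominator 15.
2^4×A(h/2) = 63.8009622784; minus A(h) gives 59.8602111012.
Divide by 2^4 − 1 = 15.
59.8602111012 ÷ 15 = 3.9906807401
Correction |R − A(h/2)| = 3.121e-03; gap |A(h/2) − A(h)| = 4.681e-02.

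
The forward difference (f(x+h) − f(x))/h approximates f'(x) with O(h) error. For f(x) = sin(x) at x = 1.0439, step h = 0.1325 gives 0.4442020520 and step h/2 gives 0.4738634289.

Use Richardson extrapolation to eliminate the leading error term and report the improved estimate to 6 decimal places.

0.503525

r = 1, so 2^r = 2.
2·0.4738634289 = 0.9477268578; 0.9477268578 − 0.4442020520 = 0.5035248058
Divide by 2^1 − 1 = 1.
Extrapolated: 0.5035248058 / 1 = 0.5035248058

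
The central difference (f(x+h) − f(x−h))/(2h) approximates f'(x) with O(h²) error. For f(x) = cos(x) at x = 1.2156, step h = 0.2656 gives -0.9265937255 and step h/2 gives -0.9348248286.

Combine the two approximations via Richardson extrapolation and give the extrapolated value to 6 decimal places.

-0.937569

Method order is 2; weight 2^2 = 4.
A(h/2) − A(h) = -0.9348248286 − (-0.9265937255) = -0.0082311031
Correction (A(h/2) − A(h))/(4 − 1) = (-0.0082311031)/3 = -0.0027437010
R = -0.9348248286 − 0.0027437010 = -0.9375685296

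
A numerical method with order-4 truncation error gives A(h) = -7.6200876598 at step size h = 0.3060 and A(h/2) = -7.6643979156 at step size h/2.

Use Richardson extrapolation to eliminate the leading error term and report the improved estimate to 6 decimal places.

With r = 4 the leading error scales as h^4, so the weight is 2^4 = 16.
16×(-7.6643979156) = -122.6303666496; (-122.6303666496) − (-7.6200876598) = -115.0102789898
Divide by 2^4 − 1 = 15.
R = (-115.0102789898)/15 = -7.6673519327
Shift from A(h/2): −0.0029540171.

-7.667352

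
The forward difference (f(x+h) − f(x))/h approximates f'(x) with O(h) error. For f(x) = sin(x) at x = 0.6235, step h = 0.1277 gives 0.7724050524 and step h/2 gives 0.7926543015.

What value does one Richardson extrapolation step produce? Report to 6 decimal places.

With r = 1 the leading error scales as h^1, so the weight is 2^1 = 2.
2*0.7926543015 = 1.5853086030; 1.5853086030 − 0.7724050524 = 0.8129035506
R = 0.8129035506/1 = 0.8129035506
Gap between inputs: 2.025e-02; correction applied: +0.0202492491.

0.812904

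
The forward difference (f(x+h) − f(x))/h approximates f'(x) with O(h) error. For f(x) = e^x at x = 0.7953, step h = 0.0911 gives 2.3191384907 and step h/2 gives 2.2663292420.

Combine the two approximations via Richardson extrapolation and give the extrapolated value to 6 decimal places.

2.213520

r = 1: numerator weight 2, denominator 1.
Weighted: 4.5326584840 − 2.3191384907 = 2.2135199933
Divide by 2^1 − 1 = 1.
So the Richardson estimate is 2.2135199933.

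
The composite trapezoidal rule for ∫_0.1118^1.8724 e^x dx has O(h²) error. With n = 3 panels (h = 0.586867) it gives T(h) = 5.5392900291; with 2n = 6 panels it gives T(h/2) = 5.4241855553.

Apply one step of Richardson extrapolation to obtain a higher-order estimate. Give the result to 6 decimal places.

5.385817

The method has order 2: 2^2 = 4.
Numerator 4 × A(h/2) − A(h) = 4 × 5.4241855553 − 5.5392900291 = 16.1574521921
Denominator 4 − 1 = 3.
Extrapolated: 16.1574521921 / 3 = 5.3858173974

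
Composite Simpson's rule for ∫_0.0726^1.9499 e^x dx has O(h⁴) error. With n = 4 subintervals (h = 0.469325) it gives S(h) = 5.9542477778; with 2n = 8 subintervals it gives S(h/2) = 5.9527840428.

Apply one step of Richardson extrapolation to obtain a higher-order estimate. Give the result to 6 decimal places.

Method order is 4; weight 2^4 = 16.
2^4*A(h/2) = 95.2445446848; minus A(h) gives 89.2902969070.
R = 89.2902969070/15 = 5.9526864605

5.952686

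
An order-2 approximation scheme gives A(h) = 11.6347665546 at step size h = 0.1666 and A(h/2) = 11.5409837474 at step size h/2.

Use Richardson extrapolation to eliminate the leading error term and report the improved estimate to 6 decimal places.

Method order is 2; weight 2^2 = 4.
Top: 4(11.5409837474) − (11.6347665546) = 34.5291684350
34.5291684350 ÷ 3 = 11.5097228117
Shift from A(h/2): −0.0312609357.

11.509723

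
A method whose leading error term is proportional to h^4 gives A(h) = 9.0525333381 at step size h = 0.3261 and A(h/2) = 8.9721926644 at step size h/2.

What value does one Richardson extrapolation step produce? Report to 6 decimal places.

8.966837

With r = 4 the leading error scales as h^4, so the weight is 2^4 = 16.
Top: 16(8.9721926644) − (9.0525333381) = 134.5025492923
Denominator 16 − 1 = 15.
Extrapolated: 134.5025492923 / 15 = 8.9668366195
Gap between inputs: 8.034e-02; correction applied: −0.0053560449.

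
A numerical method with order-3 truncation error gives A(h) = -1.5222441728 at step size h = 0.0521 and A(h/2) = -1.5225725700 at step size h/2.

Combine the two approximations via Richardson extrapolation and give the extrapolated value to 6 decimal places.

-1.522619

With r = 3 the leading error scales as h^3, so the weight is 2^3 = 8.
8*(-1.5225725700) − (-1.5222441728) = -10.6583363872
Divide by 2^3 − 1 = 7.
(8*(-1.5225725700) − (-1.5222441728))/(8 − 1) = -1.5226194839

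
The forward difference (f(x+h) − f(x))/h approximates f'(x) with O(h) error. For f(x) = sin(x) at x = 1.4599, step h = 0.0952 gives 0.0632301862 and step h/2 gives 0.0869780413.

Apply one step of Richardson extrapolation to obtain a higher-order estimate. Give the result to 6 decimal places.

Leading term ∝ h^1; use weight 2 = 2^1.
2^1*A(h/2) = 0.1739560826; minus A(h) gives 0.1107258964.
Denominator 2 − 1 = 1.
Extrapolated: 0.1107258964 / 1 = 0.1107258964

0.110726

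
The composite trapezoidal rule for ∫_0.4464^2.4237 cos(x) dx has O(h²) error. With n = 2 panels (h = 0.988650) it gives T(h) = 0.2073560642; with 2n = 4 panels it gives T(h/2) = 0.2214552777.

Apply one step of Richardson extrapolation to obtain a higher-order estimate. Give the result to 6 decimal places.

0.226155

The method has order 2: 2^2 = 4.
Numerator 4 × A(h/2) − A(h) = 4 × 0.2214552777 − 0.2073560642 = 0.6784650466
Denominator 4 − 1 = 3.
0.6784650466 ÷ 3 = 0.2261550155
Shift from A(h/2): +0.0046997378.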